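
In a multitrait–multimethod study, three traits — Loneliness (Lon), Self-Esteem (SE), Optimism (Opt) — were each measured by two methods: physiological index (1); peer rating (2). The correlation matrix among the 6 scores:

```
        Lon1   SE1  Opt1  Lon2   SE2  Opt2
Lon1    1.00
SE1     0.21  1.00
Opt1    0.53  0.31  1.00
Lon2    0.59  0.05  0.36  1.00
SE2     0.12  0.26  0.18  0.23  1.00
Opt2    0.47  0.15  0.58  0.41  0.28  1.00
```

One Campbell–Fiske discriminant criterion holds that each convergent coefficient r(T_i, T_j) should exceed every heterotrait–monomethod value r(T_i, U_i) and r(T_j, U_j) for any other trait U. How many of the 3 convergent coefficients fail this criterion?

1

Each convergent coefficient versus the relevant comparison correlations:
Lon (methods 1·2): 0.59 vs {0.21, 0.23, 0.53, 0.41} → pass.
SE (methods 1·2): 0.26 vs {0.21, 0.23, 0.31, 0.28} → fail.
Opt (methods 1·2): 0.58 vs {0.53, 0.41, 0.31, 0.28} → pass.
1 of 3 fail.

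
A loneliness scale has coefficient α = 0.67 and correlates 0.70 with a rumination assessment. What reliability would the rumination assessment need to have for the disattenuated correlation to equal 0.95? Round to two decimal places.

0.81

r_true = r_obs / √(r_xx · r_yy) ⇒ 0.95 = 0.70 / √(0.67 · r_yy).
√(0.67 · r_yy) = 0.70 / 0.95 = 0.7368; 0.67 · r_yy = 0.5429; r_yy = 0.5429 / 0.67 ≈ 0.81.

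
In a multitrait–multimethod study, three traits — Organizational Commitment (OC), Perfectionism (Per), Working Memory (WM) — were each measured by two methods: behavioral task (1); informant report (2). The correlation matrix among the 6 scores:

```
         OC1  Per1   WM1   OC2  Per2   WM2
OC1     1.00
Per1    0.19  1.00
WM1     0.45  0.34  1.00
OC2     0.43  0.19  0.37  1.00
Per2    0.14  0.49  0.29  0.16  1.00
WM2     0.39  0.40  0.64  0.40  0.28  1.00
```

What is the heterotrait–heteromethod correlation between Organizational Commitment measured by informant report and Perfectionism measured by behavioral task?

Different traits and methods: r(OC2, Per1) = 0.19.

0.19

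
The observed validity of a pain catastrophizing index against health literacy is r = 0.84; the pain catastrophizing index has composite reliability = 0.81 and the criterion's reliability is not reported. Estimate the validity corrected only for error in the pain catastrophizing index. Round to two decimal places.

Single correction: r_c = r_obs / √r_xx = 0.84 / √0.81 = 0.84 / 0.9000 ≈ 0.93.

0.93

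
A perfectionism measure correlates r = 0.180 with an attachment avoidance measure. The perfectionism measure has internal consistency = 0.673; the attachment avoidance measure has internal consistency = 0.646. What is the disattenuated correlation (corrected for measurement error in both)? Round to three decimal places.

0.273

r_true = r_obs / √(r_xx · r_yy) = 0.180 / √(0.673 × 0.646) = 0.180 / √0.434758 = 0.180 / 0.6594 ≈ 0.273.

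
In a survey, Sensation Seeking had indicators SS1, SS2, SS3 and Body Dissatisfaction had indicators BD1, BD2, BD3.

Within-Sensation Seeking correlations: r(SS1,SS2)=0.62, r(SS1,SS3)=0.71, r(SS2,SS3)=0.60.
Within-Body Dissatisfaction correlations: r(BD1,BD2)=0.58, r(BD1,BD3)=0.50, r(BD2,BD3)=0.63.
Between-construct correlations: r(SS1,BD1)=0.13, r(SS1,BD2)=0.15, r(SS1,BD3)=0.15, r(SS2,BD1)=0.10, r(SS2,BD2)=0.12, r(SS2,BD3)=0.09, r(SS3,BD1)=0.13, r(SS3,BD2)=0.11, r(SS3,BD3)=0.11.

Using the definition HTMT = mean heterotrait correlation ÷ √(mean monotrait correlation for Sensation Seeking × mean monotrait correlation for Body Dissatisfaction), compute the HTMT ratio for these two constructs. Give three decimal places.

0.200

Between-construct mean = 1.09/9 = 0.1211.
Mean within-SS = 1.93/3 = 0.6433; mean within-BD = 1.71/3 = 0.5700.
Geometric mean = √(0.6433 × 0.5700) = 0.6055.
HTMT = 0.1211 / 0.6055 = 0.200.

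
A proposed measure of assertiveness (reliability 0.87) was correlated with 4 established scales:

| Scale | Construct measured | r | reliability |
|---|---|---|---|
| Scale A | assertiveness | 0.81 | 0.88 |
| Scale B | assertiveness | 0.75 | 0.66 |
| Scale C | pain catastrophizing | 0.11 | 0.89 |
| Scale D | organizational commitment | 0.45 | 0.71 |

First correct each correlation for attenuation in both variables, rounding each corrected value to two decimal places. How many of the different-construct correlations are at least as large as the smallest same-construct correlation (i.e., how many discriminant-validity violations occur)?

Disattenuated r (r / √(r_scale · r_new)):
  Scale A (conv): 0.81 / √(0.88·0.87) = 0.93
  Scale B (conv): 0.75 / √(0.66·0.87) = 0.99
  Scale C (disc): 0.11 / √(0.89·0.87) = 0.13
  Scale D (disc): 0.45 / √(0.71·0.87) = 0.57
Smallest convergent = 0.93. Discriminant values: 0.13, 0.57; count ≥ 0.93 → 0.

0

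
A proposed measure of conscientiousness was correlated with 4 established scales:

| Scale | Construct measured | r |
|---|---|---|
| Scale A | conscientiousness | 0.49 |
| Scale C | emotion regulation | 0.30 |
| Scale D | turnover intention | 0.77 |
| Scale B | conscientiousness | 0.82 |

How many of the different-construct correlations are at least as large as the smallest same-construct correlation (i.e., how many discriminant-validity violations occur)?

1

Convergent (same construct = conscientiousness): Scale A, Scale B.
Smallest convergent = 0.49. Discriminant values: 0.30, 0.77; count ≥ 0.49 → 1.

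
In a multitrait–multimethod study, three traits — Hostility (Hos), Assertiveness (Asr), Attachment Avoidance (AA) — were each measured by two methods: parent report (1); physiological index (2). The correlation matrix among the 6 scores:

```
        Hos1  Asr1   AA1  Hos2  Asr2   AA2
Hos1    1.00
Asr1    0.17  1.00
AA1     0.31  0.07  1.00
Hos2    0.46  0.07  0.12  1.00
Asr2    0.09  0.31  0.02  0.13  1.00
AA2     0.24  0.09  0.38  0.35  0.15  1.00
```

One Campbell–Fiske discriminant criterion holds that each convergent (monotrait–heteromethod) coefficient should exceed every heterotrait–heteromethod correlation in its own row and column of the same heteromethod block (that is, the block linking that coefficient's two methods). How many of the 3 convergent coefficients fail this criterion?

0

Each convergent coefficient versus the relevant comparison correlations:
Hos (methods 1·2): 0.46 vs {0.09, 0.07, 0.24, 0.12} → pass.
Asr (methods 1·2): 0.31 vs {0.07, 0.09, 0.09, 0.02} → pass.
AA (methods 1·2): 0.38 vs {0.12, 0.24, 0.02, 0.09} → pass.
0 of 3 fail.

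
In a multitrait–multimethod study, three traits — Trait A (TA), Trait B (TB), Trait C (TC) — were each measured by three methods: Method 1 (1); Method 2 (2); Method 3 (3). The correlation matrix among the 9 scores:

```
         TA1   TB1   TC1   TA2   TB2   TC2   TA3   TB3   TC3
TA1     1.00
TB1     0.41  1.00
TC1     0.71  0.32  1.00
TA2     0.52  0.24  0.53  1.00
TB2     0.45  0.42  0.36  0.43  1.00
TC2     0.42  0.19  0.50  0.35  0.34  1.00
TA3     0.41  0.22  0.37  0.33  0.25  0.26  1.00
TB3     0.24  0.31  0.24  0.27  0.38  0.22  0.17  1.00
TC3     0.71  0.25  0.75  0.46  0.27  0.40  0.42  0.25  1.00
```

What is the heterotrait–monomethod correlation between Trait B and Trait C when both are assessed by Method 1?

Different traits, same method: r(TB1, TC1) = 0.32.

0.32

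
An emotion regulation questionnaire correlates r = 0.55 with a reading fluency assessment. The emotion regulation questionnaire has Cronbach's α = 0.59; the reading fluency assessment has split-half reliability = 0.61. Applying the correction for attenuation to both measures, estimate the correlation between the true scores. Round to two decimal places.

0.92

r_true = r_obs / √(r_xx · r_yy) = 0.55 / √(0.59 × 0.61) = 0.55 / √0.3599 = 0.55 / 0.5999 ≈ 0.92.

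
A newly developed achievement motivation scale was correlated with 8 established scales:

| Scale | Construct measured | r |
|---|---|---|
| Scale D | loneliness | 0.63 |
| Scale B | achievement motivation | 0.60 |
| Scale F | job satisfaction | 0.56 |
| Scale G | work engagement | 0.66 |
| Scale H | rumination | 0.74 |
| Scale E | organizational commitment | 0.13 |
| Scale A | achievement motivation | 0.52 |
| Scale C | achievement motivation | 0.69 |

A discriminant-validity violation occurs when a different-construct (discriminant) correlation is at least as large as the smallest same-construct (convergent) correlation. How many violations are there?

4

Convergent (same construct = achievement motivation): Scale B, Scale A, Scale C.
Smallest convergent = 0.52. Discriminant values: 0.63, 0.56, 0.66, 0.74, 0.13; count ≥ 0.52 → 4.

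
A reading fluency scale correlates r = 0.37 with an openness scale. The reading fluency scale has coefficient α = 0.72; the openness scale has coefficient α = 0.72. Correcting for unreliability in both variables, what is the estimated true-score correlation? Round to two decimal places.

r_true = r_obs / √(r_xx · r_yy) = 0.37 / √(0.72 × 0.72) = 0.37 / √0.5184 = 0.37 / 0.7200 ≈ 0.51.

0.51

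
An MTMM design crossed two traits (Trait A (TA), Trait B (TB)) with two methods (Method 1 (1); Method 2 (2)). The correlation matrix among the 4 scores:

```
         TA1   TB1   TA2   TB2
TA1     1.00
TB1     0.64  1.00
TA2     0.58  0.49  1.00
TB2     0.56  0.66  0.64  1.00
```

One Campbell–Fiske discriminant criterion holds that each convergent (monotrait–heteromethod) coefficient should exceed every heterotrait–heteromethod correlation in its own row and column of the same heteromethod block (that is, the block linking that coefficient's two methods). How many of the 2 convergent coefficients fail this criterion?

0

Each convergent coefficient versus the relevant comparison correlations:
TA (methods 1·2): 0.58 vs {0.56, 0.49} → pass.
TB (methods 1·2): 0.66 vs {0.49, 0.56} → pass.
0 of 2 fail.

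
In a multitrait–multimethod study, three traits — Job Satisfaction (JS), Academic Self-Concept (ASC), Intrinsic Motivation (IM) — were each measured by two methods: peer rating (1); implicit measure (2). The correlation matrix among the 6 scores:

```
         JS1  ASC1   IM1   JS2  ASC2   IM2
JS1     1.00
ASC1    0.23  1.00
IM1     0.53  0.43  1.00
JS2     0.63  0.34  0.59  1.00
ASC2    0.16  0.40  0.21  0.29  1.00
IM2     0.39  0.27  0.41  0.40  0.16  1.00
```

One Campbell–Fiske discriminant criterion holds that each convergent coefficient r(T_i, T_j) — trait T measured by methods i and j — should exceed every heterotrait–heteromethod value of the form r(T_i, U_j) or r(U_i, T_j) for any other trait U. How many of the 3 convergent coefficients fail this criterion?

1

Checking each validity diagonal entry against its comparison values:
JS (methods 1·2): 0.63 vs {0.16, 0.34, 0.39, 0.59} → pass.
ASC (methods 1·2): 0.40 vs {0.34, 0.16, 0.27, 0.21} → pass.
IM (methods 1·2): 0.41 vs {0.59, 0.39, 0.21, 0.27} → fail.
1 of 3 fail.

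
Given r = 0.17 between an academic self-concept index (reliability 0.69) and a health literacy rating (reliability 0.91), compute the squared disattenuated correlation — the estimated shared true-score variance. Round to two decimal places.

0.05

Disattenuated r = 0.17 / √(0.69 × 0.91) = 0.17 / 0.7924 = 0.2145.
Shared true-score variance = 0.2145² = 0.0460 ≈ 0.05.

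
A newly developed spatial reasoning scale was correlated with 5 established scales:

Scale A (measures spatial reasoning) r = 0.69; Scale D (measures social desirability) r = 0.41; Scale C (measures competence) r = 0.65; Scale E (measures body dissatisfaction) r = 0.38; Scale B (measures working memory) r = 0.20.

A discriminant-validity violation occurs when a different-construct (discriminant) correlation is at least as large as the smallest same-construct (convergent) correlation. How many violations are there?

0

Convergent (same construct = spatial reasoning): Scale A.
Smallest convergent = 0.69. Discriminant values: 0.41, 0.65, 0.38, 0.20; count ≥ 0.69 → 0.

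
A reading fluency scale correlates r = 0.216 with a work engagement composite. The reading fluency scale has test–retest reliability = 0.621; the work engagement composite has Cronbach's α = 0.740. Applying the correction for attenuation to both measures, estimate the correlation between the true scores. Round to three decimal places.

r_true = r_obs / √(r_xx · r_yy) = 0.216 / √(0.621 × 0.740) = 0.216 / √0.459540 = 0.216 / 0.6779 ≈ 0.319.

0.319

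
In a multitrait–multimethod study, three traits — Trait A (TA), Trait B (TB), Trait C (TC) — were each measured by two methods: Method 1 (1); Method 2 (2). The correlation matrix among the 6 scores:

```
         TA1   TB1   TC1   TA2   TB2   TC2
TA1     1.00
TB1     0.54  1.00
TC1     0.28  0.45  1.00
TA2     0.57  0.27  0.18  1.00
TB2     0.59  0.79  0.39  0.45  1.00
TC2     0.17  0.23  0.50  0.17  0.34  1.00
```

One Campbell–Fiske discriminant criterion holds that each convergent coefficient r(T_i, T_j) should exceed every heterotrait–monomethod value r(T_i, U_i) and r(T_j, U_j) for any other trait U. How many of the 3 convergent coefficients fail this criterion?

0

Convergent coefficients and their comparison sets:
TA (methods 1·2): 0.57 vs {0.54, 0.45, 0.28, 0.17} → pass.
TB (methods 1·2): 0.79 vs {0.54, 0.45, 0.45, 0.34} → pass.
TC (methods 1·2): 0.50 vs {0.28, 0.17, 0.45, 0.34} → pass.
0 of 3 fail.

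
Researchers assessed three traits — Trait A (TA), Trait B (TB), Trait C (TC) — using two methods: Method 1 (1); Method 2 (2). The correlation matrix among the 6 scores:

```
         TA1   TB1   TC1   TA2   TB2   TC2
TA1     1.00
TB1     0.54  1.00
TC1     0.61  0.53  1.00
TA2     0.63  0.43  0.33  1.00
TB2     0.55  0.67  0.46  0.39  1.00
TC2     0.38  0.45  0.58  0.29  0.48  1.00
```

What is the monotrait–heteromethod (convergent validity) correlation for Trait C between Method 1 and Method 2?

0.58

Same trait (TC), different methods: r(TC1, TC2) = 0.58.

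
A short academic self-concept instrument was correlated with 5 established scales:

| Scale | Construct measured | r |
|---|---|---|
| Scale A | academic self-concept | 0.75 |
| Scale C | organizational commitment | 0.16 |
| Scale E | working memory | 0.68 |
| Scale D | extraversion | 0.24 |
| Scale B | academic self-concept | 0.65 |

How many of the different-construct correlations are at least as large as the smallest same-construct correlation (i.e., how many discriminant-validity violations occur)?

1

Convergent (same construct = academic self-concept): Scale A, Scale B.
Smallest convergent = 0.65. Discriminant values: 0.16, 0.68, 0.24; count ≥ 0.65 → 1.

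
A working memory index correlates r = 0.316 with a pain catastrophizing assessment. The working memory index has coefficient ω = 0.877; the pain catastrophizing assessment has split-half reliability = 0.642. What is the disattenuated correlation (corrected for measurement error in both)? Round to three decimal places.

0.421

r_true = r_obs / √(r_xx · r_yy) = 0.316 / √(0.877 × 0.642) = 0.316 / √0.563034 = 0.316 / 0.7504 ≈ 0.421.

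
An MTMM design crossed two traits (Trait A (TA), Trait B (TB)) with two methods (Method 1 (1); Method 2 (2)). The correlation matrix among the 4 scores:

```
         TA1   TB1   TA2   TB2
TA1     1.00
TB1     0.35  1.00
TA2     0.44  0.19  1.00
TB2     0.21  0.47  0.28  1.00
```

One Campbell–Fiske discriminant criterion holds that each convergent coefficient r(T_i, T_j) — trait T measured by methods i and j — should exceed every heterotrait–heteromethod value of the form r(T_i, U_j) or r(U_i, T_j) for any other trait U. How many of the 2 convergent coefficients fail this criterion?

Each convergent coefficient versus the relevant comparison correlations:
TA (methods 1·2): 0.44 vs {0.21, 0.19} → pass.
TB (methods 1·2): 0.47 vs {0.19, 0.21} → pass.
0 of 2 fail.

0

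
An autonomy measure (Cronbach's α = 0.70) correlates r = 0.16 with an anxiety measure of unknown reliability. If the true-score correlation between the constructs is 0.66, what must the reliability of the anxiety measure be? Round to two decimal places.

0.08

r_true = r_obs / √(r_xx · r_yy) ⇒ 0.66 = 0.16 / √(0.70 · r_yy).
√(0.70 · r_yy) = 0.16 / 0.66 = 0.2424; 0.70 · r_yy = 0.0588; r_yy = 0.0588 / 0.70 ≈ 0.08.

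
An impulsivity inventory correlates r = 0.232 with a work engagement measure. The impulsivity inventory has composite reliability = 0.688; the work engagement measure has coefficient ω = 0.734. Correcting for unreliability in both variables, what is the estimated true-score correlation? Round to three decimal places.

0.326

r_true = r_obs / √(r_xx · r_yy) = 0.232 / √(0.688 × 0.734) = 0.232 / √0.504992 = 0.232 / 0.7106 ≈ 0.326.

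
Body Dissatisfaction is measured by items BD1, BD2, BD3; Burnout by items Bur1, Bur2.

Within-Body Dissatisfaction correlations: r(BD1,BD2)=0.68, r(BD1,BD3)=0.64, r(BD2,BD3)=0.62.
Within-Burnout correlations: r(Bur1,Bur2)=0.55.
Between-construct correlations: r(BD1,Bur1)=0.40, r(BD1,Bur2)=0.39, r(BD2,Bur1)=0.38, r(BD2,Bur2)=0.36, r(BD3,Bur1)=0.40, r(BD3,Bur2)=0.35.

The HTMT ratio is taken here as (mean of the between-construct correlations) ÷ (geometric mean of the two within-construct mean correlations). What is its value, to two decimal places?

0.64

Between-construct mean = 2.28/6 = 0.3800.
Mean within-BD = 1.94/3 = 0.6467; mean within-Bur = 0.55/1 = 0.5500.
Geometric mean = √(0.6467 × 0.5500) = 0.5964.
HTMT = 0.3800 / 0.5964 = 0.64.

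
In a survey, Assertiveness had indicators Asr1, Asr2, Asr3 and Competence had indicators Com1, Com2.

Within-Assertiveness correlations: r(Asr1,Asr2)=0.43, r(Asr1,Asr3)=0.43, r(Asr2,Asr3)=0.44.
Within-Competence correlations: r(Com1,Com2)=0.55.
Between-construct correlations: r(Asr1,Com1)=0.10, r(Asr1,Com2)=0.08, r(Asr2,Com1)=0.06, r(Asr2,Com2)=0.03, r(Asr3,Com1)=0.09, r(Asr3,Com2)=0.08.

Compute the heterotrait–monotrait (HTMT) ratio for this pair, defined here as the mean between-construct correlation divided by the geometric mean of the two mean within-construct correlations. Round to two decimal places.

Mean between = 0.44/6 = 0.0733.
Mean within-Asr = 1.30/3 = 0.4333; mean within-Com = 0.55/1 = 0.5500.
Geometric mean = √(0.4333 × 0.5500) = 0.4882.
HTMT = 0.0733 / 0.4882 = 0.15.

0.15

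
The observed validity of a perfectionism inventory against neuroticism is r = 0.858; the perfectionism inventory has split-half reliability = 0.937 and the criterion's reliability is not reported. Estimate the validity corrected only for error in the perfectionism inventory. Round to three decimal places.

Single correction: r_c = r_obs / √r_xx = 0.858 / √0.937 = 0.858 / 0.9680 ≈ 0.886.

0.886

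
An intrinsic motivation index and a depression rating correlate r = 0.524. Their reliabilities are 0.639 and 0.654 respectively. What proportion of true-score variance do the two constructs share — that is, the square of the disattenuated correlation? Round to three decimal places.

0.657

Disattenuated r = 0.524 / √(0.639 × 0.654) = 0.524 / 0.6465 = 0.8105.
Shared true-score variance = 0.8105² = 0.6569 ≈ 0.657.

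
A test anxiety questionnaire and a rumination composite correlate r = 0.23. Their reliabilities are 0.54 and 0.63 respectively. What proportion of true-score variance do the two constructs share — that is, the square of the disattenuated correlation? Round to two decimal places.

Disattenuated r = 0.23 / √(0.54 × 0.63) = 0.23 / 0.5833 = 0.3943.
Shared true-score variance = 0.3943² = 0.1555 ≈ 0.16.

0.16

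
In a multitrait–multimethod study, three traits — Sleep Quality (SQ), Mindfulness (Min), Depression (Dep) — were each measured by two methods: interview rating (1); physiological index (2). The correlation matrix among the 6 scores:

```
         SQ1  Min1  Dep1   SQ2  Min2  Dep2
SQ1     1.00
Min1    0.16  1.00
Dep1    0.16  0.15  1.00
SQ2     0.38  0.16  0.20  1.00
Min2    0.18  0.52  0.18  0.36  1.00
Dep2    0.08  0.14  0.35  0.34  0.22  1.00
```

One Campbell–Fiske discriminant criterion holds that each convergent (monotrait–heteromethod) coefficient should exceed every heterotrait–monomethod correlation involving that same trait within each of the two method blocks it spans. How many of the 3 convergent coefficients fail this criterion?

0

Convergent coefficients and their comparison sets:
SQ (methods 1·2): 0.38 vs {0.16, 0.36, 0.16, 0.34} → pass.
Min (methods 1·2): 0.52 vs {0.16, 0.36, 0.15, 0.22} → pass.
Dep (methods 1·2): 0.35 vs {0.16, 0.34, 0.15, 0.22} → pass.
0 of 3 fail.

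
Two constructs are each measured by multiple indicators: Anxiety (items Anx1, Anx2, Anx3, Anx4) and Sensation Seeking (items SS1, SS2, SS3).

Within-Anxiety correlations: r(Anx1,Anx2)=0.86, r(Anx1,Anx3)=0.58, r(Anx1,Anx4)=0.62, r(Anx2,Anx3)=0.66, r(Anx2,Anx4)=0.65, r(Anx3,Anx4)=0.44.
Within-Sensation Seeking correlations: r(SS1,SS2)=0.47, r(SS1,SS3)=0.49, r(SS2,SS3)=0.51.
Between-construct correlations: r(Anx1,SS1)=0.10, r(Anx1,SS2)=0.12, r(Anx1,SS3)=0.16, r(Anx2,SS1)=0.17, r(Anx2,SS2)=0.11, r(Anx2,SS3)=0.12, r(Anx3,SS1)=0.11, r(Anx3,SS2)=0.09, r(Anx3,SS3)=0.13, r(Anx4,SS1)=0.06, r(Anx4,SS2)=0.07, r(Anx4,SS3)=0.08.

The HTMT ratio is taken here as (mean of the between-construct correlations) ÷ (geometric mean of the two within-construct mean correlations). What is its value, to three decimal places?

0.197

Between-construct mean = 1.32/12 = 0.1100.
Mean within-Anx = 3.81/6 = 0.6350; mean within-SS = 1.47/3 = 0.4900.
Geometric mean = √(0.6350 × 0.4900) = 0.5578.
HTMT = 0.1100 / 0.5578 = 0.197.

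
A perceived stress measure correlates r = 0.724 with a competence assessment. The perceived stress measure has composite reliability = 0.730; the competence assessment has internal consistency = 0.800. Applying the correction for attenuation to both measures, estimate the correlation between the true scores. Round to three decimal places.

r_true = r_obs / √(r_xx · r_yy) = 0.724 / √(0.730 × 0.800) = 0.724 / √0.584000 = 0.724 / 0.7642 ≈ 0.947.

0.947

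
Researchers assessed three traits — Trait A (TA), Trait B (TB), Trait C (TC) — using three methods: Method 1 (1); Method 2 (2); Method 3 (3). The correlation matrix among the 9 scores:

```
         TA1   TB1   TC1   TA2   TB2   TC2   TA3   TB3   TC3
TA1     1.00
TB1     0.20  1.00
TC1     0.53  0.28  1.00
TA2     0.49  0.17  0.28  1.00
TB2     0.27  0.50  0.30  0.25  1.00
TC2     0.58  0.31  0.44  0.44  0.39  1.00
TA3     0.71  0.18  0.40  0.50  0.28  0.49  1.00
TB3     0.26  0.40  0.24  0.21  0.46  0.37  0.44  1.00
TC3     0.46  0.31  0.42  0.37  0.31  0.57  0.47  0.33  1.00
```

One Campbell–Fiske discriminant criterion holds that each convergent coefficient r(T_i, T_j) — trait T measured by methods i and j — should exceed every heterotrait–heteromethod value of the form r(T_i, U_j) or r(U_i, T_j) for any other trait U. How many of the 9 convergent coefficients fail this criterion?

Each convergent coefficient versus the relevant comparison correlations:
TA (methods 1·2): 0.49 vs {0.27, 0.17, 0.58, 0.28} → fail.
TA (methods 1·3): 0.71 vs {0.26, 0.18, 0.46, 0.40} → pass.
TA (methods 2·3): 0.50 vs {0.21, 0.28, 0.37, 0.49} → pass.
TB (methods 1·2): 0.50 vs {0.17, 0.27, 0.31, 0.30} → pass.
TB (methods 1·3): 0.40 vs {0.18, 0.26, 0.31, 0.24} → pass.
TB (methods 2·3): 0.46 vs {0.28, 0.21, 0.31, 0.37} → pass.
TC (methods 1·2): 0.44 vs {0.28, 0.58, 0.30, 0.31} → fail.
TC (methods 1·3): 0.42 vs {0.40, 0.46, 0.24, 0.31} → fail.
TC (methods 2·3): 0.57 vs {0.49, 0.37, 0.37, 0.31} → pass.
3 of 9 fail.

3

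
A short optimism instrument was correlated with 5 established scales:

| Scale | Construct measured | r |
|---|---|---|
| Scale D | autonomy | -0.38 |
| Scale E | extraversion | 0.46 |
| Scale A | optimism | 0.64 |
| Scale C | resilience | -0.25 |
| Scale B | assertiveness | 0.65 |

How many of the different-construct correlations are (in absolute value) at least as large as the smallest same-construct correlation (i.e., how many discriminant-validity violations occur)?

1

Convergent (same construct = optimism): Scale A.
Smallest convergent = 0.64. Discriminant |r|: 0.38, 0.46, 0.25, 0.65; count ≥ 0.64 → 1.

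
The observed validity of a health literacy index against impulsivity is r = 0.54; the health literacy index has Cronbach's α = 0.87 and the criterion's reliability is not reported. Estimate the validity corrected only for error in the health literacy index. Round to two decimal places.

0.58

Single correction: r_c = r_obs / √r_xx = 0.54 / √0.87 = 0.54 / 0.9327 ≈ 0.58.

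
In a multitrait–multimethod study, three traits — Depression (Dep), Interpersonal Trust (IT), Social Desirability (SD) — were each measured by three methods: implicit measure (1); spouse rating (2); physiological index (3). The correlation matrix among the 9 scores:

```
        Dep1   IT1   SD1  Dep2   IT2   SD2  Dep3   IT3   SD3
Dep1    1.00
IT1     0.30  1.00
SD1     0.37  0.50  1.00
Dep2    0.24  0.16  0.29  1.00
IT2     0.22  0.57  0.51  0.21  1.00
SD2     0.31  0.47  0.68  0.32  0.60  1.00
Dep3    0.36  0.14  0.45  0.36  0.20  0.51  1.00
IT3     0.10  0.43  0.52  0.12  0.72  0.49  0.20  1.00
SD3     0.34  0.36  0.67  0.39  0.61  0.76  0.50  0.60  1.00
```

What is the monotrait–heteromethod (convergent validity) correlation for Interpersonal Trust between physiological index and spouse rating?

Same trait (IT), different methods: r(IT3, IT2) = 0.72.

0.72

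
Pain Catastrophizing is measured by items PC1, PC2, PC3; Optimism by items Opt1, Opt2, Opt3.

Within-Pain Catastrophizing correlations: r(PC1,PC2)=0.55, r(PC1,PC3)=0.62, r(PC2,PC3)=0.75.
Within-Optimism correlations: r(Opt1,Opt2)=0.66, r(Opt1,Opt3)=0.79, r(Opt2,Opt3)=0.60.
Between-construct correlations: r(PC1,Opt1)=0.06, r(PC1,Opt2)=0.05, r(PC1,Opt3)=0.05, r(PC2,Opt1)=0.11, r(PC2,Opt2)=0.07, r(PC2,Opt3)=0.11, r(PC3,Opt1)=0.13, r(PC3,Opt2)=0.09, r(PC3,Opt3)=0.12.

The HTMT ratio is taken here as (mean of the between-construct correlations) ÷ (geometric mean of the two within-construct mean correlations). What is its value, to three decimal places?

Between-construct mean = 0.79/9 = 0.0878.
Mean within-PC = 1.92/3 = 0.6400; mean within-Opt = 2.05/3 = 0.6833.
Geometric mean = √(0.6400 × 0.6833) = 0.6613.
HTMT = 0.0878 / 0.6613 = 0.133.

0.133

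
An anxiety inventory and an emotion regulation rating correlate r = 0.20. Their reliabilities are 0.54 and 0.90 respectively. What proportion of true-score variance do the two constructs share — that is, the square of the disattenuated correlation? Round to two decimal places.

0.08

Disattenuated r = 0.20 / √(0.54 × 0.90) = 0.20 / 0.6971 = 0.2869.
Shared true-score variance = 0.2869² = 0.0823 ≈ 0.08.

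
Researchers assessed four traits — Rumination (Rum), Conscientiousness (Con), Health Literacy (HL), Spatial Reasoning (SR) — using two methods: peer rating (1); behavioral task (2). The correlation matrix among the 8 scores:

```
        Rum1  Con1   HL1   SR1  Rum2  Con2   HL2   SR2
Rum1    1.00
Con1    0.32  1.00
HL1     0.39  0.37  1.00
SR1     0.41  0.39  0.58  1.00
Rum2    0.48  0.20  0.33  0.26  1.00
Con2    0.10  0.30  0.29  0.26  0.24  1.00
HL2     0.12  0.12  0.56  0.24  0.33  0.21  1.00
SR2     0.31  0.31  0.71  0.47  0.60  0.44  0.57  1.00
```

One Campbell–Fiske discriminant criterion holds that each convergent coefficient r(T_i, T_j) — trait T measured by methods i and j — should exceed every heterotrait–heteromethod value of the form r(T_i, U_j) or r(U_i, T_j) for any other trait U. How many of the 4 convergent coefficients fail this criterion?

Each convergent coefficient versus the relevant comparison correlations:
Rum (methods 1·2): 0.48 vs {0.10, 0.20, 0.12, 0.33, 0.31, 0.26} → pass.
Con (methods 1·2): 0.30 vs {0.20, 0.10, 0.12, 0.29, 0.31, 0.26} → fail.
HL (methods 1·2): 0.56 vs {0.33, 0.12, 0.29, 0.12, 0.71, 0.24} → fail.
SR (methods 1·2): 0.47 vs {0.26, 0.31, 0.26, 0.31, 0.24, 0.71} → fail.
3 of 4 fail.

3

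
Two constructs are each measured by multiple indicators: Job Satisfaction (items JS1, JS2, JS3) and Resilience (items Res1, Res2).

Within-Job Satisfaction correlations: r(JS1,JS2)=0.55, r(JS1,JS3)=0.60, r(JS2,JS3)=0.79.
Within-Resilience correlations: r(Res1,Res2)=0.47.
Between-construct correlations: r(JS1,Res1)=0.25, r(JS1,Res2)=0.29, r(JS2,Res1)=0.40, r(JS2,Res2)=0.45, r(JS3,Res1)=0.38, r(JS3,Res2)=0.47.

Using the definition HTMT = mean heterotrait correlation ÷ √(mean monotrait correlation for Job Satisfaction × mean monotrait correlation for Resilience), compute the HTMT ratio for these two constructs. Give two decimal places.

0.68

Between-construct mean = 2.24/6 = 0.3733.
Mean within-JS = 1.94/3 = 0.6467; mean within-Res = 0.47/1 = 0.4700.
Geometric mean = √(0.6467 × 0.4700) = 0.5513.
HTMT = 0.3733 / 0.5513 = 0.68.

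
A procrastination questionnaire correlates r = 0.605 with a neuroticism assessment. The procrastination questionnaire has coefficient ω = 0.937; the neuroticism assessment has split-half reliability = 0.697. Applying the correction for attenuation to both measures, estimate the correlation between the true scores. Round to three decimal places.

0.749

r_true = r_obs / √(r_xx · r_yy) = 0.605 / √(0.937 × 0.697) = 0.605 / √0.653089 = 0.605 / 0.8081 ≈ 0.749.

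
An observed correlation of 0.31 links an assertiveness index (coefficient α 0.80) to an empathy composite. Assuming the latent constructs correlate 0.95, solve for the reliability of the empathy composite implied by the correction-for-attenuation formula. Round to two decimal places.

r_true = r_obs / √(r_xx · r_yy) ⇒ 0.95 = 0.31 / √(0.80 · r_yy).
√(0.80 · r_yy) = 0.31 / 0.95 = 0.3263; 0.80 · r_yy = 0.1065; r_yy = 0.1065 / 0.80 ≈ 0.13.

0.13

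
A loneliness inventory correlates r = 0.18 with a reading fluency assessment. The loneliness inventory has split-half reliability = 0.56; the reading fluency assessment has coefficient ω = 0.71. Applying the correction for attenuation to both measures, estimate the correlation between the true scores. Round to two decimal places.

r_true = r_obs / √(r_xx · r_yy) = 0.18 / √(0.56 × 0.71) = 0.18 / √0.3976 = 0.18 / 0.6306 ≈ 0.29.

0.29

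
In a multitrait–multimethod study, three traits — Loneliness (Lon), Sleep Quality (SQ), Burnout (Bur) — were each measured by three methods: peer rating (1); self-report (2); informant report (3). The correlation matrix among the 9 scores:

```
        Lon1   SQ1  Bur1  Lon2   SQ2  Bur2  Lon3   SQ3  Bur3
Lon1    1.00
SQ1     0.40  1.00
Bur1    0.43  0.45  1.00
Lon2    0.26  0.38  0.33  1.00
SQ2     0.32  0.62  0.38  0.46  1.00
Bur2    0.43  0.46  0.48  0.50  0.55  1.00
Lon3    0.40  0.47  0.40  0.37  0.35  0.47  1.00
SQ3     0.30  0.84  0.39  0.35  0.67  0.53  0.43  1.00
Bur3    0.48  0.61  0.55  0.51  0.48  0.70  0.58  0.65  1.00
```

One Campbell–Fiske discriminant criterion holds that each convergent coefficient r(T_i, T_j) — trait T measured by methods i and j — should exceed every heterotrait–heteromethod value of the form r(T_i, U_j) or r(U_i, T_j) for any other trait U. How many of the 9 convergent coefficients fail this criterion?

Each convergent coefficient versus the relevant comparison correlations:
Lon (methods 1·2): 0.26 vs {0.32, 0.38, 0.43, 0.33} → fail.
Lon (methods 1·3): 0.40 vs {0.30, 0.47, 0.48, 0.40} → fail.
Lon (methods 2·3): 0.37 vs {0.35, 0.35, 0.51, 0.47} → fail.
SQ (methods 1·2): 0.62 vs {0.38, 0.32, 0.46, 0.38} → pass.
SQ (methods 1·3): 0.84 vs {0.47, 0.30, 0.61, 0.39} → pass.
SQ (methods 2·3): 0.67 vs {0.35, 0.35, 0.48, 0.53} → pass.
Bur (methods 1·2): 0.48 vs {0.33, 0.43, 0.38, 0.46} → pass.
Bur (methods 1·3): 0.55 vs {0.40, 0.48, 0.39, 0.61} → fail.
Bur (methods 2·3): 0.70 vs {0.47, 0.51, 0.53, 0.48} → pass.
4 of 9 fail.

4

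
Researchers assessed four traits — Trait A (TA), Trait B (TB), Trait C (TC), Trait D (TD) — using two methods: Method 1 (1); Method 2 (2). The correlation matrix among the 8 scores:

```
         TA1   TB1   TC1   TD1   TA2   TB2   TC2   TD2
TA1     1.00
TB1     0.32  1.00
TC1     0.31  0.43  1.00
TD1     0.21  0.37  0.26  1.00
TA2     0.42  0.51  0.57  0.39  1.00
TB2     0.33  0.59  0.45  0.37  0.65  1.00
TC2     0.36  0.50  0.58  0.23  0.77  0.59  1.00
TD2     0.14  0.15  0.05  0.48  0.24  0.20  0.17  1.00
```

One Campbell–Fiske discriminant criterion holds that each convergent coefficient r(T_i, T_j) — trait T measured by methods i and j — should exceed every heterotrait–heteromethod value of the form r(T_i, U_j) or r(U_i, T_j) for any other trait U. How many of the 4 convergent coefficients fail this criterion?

Checking each validity diagonal entry against its comparison values:
TA (methods 1·2): 0.42 vs {0.33, 0.51, 0.36, 0.57, 0.14, 0.39} → fail.
TB (methods 1·2): 0.59 vs {0.51, 0.33, 0.50, 0.45, 0.15, 0.37} → pass.
TC (methods 1·2): 0.58 vs {0.57, 0.36, 0.45, 0.50, 0.05, 0.23} → pass.
TD (methods 1·2): 0.48 vs {0.39, 0.14, 0.37, 0.15, 0.23, 0.05} → pass.
1 of 4 fail.

1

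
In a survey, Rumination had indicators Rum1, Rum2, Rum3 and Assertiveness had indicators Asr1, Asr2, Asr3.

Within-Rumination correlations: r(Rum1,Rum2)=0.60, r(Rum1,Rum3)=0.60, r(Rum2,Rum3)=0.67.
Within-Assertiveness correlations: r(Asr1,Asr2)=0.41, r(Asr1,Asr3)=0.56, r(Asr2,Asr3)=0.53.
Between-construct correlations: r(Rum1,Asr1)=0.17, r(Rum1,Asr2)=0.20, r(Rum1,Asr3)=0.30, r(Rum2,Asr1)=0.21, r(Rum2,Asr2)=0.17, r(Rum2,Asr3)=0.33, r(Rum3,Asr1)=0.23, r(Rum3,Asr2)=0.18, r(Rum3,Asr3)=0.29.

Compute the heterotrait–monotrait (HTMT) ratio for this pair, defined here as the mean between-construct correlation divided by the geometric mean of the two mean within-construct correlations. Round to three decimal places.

0.414

Between-construct mean = 2.08/9 = 0.2311.
Mean within-Rum = 1.87/3 = 0.6233; mean within-Asr = 1.50/3 = 0.5000.
Geometric mean = √(0.6233 × 0.5000) = 0.5583.
HTMT = 0.2311 / 0.5583 = 0.414.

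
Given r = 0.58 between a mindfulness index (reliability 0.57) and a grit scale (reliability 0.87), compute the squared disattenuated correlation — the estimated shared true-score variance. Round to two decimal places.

0.68

Disattenuated r = 0.58 / √(0.57 × 0.87) = 0.58 / 0.7042 = 0.8236.
Shared true-score variance = 0.8236² = 0.6783 ≈ 0.68.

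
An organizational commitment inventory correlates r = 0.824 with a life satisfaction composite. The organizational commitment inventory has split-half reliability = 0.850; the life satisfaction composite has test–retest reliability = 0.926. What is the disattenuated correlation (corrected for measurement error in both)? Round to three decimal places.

r_true = r_obs / √(r_xx · r_yy) = 0.824 / √(0.850 × 0.926) = 0.824 / √0.787100 = 0.824 / 0.8872 ≈ 0.929.

0.929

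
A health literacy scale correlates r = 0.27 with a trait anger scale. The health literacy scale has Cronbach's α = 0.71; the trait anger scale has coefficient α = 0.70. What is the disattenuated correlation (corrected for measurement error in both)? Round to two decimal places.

0.38

r_true = r_obs / √(r_xx · r_yy) = 0.27 / √(0.71 × 0.70) = 0.27 / √0.4970 = 0.27 / 0.7050 ≈ 0.38.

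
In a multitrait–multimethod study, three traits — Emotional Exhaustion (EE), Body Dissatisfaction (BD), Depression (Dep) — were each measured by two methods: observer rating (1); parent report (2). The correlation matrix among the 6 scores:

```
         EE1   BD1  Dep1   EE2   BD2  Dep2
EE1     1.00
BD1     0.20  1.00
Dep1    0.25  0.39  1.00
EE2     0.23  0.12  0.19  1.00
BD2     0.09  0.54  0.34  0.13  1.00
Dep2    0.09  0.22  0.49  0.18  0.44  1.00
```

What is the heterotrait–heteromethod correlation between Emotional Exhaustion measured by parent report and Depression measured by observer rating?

Different traits and methods: r(EE2, Dep1) = 0.19.

0.19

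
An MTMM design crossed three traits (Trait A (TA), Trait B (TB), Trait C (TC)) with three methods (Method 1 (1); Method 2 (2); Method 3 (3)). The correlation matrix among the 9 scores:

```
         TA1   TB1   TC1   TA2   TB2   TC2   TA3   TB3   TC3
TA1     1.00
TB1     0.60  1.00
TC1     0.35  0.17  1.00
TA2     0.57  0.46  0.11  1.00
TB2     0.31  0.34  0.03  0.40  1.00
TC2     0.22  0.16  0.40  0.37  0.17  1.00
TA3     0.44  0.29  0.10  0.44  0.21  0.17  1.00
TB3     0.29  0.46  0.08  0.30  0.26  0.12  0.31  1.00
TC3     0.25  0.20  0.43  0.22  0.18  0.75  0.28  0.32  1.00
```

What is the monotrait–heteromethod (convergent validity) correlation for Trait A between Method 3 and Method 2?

0.44

Same trait (TA), different methods: r(TA3, TA2) = 0.44.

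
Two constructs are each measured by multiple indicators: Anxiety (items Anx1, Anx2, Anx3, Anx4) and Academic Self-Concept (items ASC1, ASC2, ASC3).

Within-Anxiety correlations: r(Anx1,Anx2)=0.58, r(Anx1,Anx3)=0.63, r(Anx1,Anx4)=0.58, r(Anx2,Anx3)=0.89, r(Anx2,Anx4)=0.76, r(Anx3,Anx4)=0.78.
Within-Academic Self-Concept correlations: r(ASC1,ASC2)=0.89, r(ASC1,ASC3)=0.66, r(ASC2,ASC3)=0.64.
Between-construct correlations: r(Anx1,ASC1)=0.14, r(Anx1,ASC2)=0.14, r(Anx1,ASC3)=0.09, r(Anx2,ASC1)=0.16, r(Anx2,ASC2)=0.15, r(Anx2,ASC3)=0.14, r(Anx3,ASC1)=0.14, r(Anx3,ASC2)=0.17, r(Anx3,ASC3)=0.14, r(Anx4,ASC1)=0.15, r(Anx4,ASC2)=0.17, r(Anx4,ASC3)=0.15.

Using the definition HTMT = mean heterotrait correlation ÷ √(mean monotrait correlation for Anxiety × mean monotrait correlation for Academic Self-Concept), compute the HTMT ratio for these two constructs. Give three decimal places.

Mean heterotrait r = 1.74/12 = 0.1450.
Mean within-Anx = 4.22/6 = 0.7033; mean within-ASC = 2.19/3 = 0.7300.
Geometric mean = √(0.7033 × 0.7300) = 0.7165.
HTMT = 0.1450 / 0.7165 = 0.202.

0.202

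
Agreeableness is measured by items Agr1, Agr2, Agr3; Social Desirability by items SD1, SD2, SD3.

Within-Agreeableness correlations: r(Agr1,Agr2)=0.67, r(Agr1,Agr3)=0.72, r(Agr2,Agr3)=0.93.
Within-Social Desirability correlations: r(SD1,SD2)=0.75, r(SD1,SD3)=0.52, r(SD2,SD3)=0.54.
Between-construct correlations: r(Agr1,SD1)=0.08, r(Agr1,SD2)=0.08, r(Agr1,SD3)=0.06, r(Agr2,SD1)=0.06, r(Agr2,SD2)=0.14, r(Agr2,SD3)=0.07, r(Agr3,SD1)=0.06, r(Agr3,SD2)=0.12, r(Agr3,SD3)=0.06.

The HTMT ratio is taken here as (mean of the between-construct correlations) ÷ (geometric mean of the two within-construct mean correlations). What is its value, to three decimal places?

0.119

Mean heterotrait r = 0.73/9 = 0.0811.
Mean within-Agr = 2.32/3 = 0.7733; mean within-SD = 1.81/3 = 0.6033.
Geometric mean = √(0.7733 × 0.6033) = 0.6830.
HTMT = 0.0811 / 0.6830 = 0.119.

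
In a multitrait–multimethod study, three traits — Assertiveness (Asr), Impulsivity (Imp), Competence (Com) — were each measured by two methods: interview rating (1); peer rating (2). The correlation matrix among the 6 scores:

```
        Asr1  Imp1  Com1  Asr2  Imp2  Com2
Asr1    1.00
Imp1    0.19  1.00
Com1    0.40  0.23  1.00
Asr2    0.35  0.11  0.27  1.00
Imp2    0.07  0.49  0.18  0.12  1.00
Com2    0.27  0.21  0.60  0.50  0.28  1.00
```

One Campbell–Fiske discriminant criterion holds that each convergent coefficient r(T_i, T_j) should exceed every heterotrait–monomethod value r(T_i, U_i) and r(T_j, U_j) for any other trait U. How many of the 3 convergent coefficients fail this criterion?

Convergent coefficients and their comparison sets:
Asr (methods 1·2): 0.35 vs {0.19, 0.12, 0.40, 0.50} → fail.
Imp (methods 1·2): 0.49 vs {0.19, 0.12, 0.23, 0.28} → pass.
Com (methods 1·2): 0.60 vs {0.40, 0.50, 0.23, 0.28} → pass.
1 of 3 fail.

1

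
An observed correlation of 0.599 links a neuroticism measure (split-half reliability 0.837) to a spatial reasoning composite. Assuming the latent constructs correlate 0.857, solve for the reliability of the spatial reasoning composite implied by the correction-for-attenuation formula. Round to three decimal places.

0.584

r_true = r_obs / √(r_xx · r_yy) ⇒ 0.857 = 0.599 / √(0.837 · r_yy).
√(0.837 · r_yy) = 0.599 / 0.857 = 0.6989; 0.837 · r_yy = 0.4885; r_yy = 0.4885 / 0.837 ≈ 0.584.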